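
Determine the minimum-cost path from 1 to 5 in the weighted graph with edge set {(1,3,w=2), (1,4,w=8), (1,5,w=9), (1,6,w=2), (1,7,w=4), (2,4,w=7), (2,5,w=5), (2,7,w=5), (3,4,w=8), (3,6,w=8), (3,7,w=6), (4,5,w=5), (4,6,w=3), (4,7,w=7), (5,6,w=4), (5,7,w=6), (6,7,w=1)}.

Step 1: Build adjacency list with weights:
  1: 3(w=2), 4(w=8), 5(w=9), 6(w=2), 7(w=4)
  2: 4(w=7), 5(w=5), 7(w=5)
  3: 1(w=2), 4(w=8), 6(w=8), 7(w=6)
  4: 1(w=8), 2(w=7), 3(w=8), 5(w=5), 6(w=3), 7(w=7)
  5: 1(w=9), 2(w=5), 4(w=5), 6(w=4), 7(w=6)
  6: 1(w=2), 3(w=8), 4(w=3), 5(w=4), 7(w=1)
  7: 1(w=4), 2(w=5), 3(w=6), 4(w=7), 5(w=6), 6(w=1)

Step 2: Apply Dijkstra's algorithm from vertex 1:
  Visit vertex 1 (distance=0)
    Update dist[3] = 2
    Update dist[4] = 8
    Update dist[5] = 9
    Update dist[6] = 2
    Update dist[7] = 4
  Visit vertex 3 (distance=2)
  Visit vertex 6 (distance=2)
    Update dist[4] = 5
    Update dist[5] = 6
    Update dist[7] = 3
  Visit vertex 7 (distance=3)
    Update dist[2] = 8
  Visit vertex 4 (distance=5)
  Visit vertex 5 (distance=6)

Step 3: Shortest path: 1 -> 6 -> 5
Total weight: 2 + 4 = 6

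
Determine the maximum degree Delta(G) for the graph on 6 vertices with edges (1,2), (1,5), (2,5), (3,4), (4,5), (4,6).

Step 1: Count edges incident to each vertex:
  deg(1) = 2 (neighbors: 2, 5)
  deg(2) = 2 (neighbors: 1, 5)
  deg(3) = 1 (neighbors: 4)
  deg(4) = 3 (neighbors: 3, 5, 6)
  deg(5) = 3 (neighbors: 1, 2, 4)
  deg(6) = 1 (neighbors: 4)

Step 2: Find maximum:
  max(2, 2, 1, 3, 3, 1) = 3 (vertex 4)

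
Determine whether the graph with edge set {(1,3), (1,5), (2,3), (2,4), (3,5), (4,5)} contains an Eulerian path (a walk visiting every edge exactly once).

Step 1: Find the degree of each vertex:
  deg(1) = 2
  deg(2) = 2
  deg(3) = 3
  deg(4) = 2
  deg(5) = 3

Step 2: Count vertices with odd degree:
  Odd-degree vertices: 3, 5 (2 total)

Step 3: Apply Euler's theorem:
  - Eulerian circuit exists iff graph is connected and all vertices have even degree
  - Eulerian path exists iff graph is connected and has 0 or 2 odd-degree vertices

Graph is connected with exactly 2 odd-degree vertices (3, 5).
Eulerian path exists (starting and ending at the odd-degree vertices), but no Eulerian circuit.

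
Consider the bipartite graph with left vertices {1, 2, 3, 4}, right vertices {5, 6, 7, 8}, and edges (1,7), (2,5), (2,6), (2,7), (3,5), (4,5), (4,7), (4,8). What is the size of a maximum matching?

Step 1: List the neighbors of each left vertex:
  1: 7
  2: 5, 6, 7
  3: 5
  4: 5, 7, 8

Step 2: Greedily match left vertices, then look for augmenting paths:
  Match 1 -- 7
  Match 2 -- 6
  Match 3 -- 5
  Match 4 -- 8
  No augmenting path remains.

Step 3: Verify this is maximum:
  Matching size 4 = min(|L|, |R|) = min(4, 4), which is an upper bound, so this matching is maximum.

Maximum matching: {(1,7), (2,6), (3,5), (4,8)}
Size: 4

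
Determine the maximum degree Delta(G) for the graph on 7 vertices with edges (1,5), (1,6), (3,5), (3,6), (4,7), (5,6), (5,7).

Step 1: Count edges incident to each vertex:
  deg(1) = 2 (neighbors: 5, 6)
  deg(2) = 0 (neighbors: none)
  deg(3) = 2 (neighbors: 5, 6)
  deg(4) = 1 (neighbors: 7)
  deg(5) = 4 (neighbors: 1, 3, 6, 7)
  deg(6) = 3 (neighbors: 1, 3, 5)
  deg(7) = 2 (neighbors: 4, 5)

Step 2: Find maximum:
  max(2, 0, 2, 1, 4, 3, 2) = 4 (vertex 5)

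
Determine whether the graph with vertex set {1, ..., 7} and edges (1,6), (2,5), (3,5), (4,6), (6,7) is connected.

Step 1: Build adjacency list from edges:
  1: 6
  2: 5
  3: 5
  4: 6
  5: 2, 3
  6: 1, 4, 7
  7: 6

Step 2: Run BFS/DFS from vertex 1:
  Visited: {1, 6, 4, 7}
  Reached 4 of 7 vertices

Step 3: Only 4 of 7 vertices reached. Graph is disconnected.
Connected components: {1, 4, 6, 7}, {2, 3, 5}
Answer: No, the graph is not connected (2 components).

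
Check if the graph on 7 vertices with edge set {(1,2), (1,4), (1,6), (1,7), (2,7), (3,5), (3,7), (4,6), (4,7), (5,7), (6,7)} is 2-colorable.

Step 1: Attempt 2-coloring using BFS:
  Start at vertex 1, assign color 0
  Color vertex 2 with color 1 (neighbor of 1)
  Color vertex 4 with color 1 (neighbor of 1)
  Color vertex 6 with color 1 (neighbor of 1)
  Color vertex 7 with color 1 (neighbor of 1)

Step 2: Conflict found! Vertices 2 and 7 are adjacent but have the same color.
This means the graph contains an odd cycle.

The graph is NOT bipartite.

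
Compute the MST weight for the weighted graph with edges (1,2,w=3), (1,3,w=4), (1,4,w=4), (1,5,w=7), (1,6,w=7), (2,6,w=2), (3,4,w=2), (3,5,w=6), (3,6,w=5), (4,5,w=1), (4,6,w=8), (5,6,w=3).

Apply Kruskal's algorithm (sort edges by weight, add if no cycle):

Sorted edges by weight:
  (4,5) w=1
  (2,6) w=2
  (3,4) w=2
  (1,2) w=3
  (5,6) w=3
  (1,3) w=4
  (1,4) w=4
  (3,6) w=5
  (3,5) w=6
  (1,5) w=7
  (1,6) w=7
  (4,6) w=8

Add edge (4,5) w=1 -- no cycle. Running total: 1
Add edge (2,6) w=2 -- no cycle. Running total: 3
Add edge (3,4) w=2 -- no cycle. Running total: 5
Add edge (1,2) w=3 -- no cycle. Running total: 8
Add edge (5,6) w=3 -- no cycle. Running total: 11

MST edges: (4,5,w=1), (2,6,w=2), (3,4,w=2), (1,2,w=3), (5,6,w=3)
Total MST weight: 1 + 2 + 2 + 3 + 3 = 11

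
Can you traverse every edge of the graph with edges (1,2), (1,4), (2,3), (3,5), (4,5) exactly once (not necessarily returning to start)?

Step 1: Find the degree of each vertex:
  deg(1) = 2
  deg(2) = 2
  deg(3) = 2
  deg(4) = 2
  deg(5) = 2

Step 2: Count vertices with odd degree:
  All vertices have even degree (0 odd-degree vertices)

Step 3: Apply Euler's theorem:
  - Eulerian circuit exists iff graph is connected and all vertices have even degree
  - Eulerian path exists iff graph is connected and has 0 or 2 odd-degree vertices

Graph is connected with 0 odd-degree vertices.
Both Eulerian circuit and Eulerian path exist.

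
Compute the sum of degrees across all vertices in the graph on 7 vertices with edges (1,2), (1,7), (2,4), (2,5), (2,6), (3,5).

Step 1: Count edges incident to each vertex:
  deg(1) = 2 (neighbors: 2, 7)
  deg(2) = 4 (neighbors: 1, 4, 5, 6)
  deg(3) = 1 (neighbors: 5)
  deg(4) = 1 (neighbors: 2)
  deg(5) = 2 (neighbors: 2, 3)
  deg(6) = 1 (neighbors: 2)
  deg(7) = 1 (neighbors: 1)

Step 2: Sum all degrees:
  2 + 4 + 1 + 1 + 2 + 1 + 1 = 12

Verification: sum of degrees = 2 * |E| = 2 * 6 = 12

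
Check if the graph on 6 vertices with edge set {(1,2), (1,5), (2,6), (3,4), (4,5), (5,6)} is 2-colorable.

Step 1: Attempt 2-coloring using BFS:
  Start at vertex 1, assign color 0
  Color vertex 2 with color 1 (neighbor of 1)
  Color vertex 5 with color 1 (neighbor of 1)
  Color vertex 6 with color 0 (neighbor of 2)
  Color vertex 4 with color 0 (neighbor of 5)
  Color vertex 3 with color 1 (neighbor of 4)

Step 2: 2-coloring succeeded. No conflicts found.
  Set A (color 0): {1, 4, 6}
  Set B (color 1): {2, 3, 5}

The graph is bipartite with partition {1, 4, 6}, {2, 3, 5}.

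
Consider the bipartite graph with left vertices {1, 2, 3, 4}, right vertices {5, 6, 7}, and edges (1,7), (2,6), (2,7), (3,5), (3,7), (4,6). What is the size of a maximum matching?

Step 1: List the neighbors of each left vertex:
  1: 7
  2: 6, 7
  3: 5, 7
  4: 6

Step 2: Greedily match left vertices, then look for augmenting paths:
  Match 1 -- 7
  Match 2 -- 6
  Match 3 -- 5
  No augmenting path remains.

Step 3: Verify this is maximum:
  Matching size 3 = min(|L|, |R|) = min(4, 3), which is an upper bound, so this matching is maximum.

Maximum matching: {(1,7), (2,6), (3,5)}
Size: 3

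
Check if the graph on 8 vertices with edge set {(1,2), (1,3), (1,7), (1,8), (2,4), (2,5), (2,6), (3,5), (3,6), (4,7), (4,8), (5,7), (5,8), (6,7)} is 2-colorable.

Step 1: Attempt 2-coloring using BFS:
  Start at vertex 1, assign color 0
  Color vertex 2 with color 1 (neighbor of 1)
  Color vertex 3 with color 1 (neighbor of 1)
  Color vertex 7 with color 1 (neighbor of 1)
  Color vertex 8 with color 1 (neighbor of 1)
  Color vertex 4 with color 0 (neighbor of 2)
  Color vertex 5 with color 0 (neighbor of 2)
  Color vertex 6 with color 0 (neighbor of 2)

Step 2: 2-coloring succeeded. No conflicts found.
  Set A (color 0): {1, 4, 5, 6}
  Set B (color 1): {2, 3, 7, 8}

The graph is bipartite with partition {1, 4, 5, 6}, {2, 3, 7, 8}.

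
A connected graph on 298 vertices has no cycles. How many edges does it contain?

A tree on n vertices always has exactly n - 1 edges.
For n = 298: edges = 298 - 1 = 297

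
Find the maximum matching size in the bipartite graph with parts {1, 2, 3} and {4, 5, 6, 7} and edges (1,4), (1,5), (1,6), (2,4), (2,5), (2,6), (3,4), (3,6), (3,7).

Step 1: List the neighbors of each left vertex:
  1: 4, 5, 6
  2: 4, 5, 6
  3: 4, 6, 7

Step 2: Greedily match left vertices, then look for augmenting paths:
  Match 1 -- 4
  Match 2 -- 5
  Match 3 -- 6
  No augmenting path remains.

Step 3: Verify this is maximum:
  Matching size 3 = min(|L|, |R|) = min(3, 4), which is an upper bound, so this matching is maximum.

Maximum matching: {(1,4), (2,5), (3,6)}
Size: 3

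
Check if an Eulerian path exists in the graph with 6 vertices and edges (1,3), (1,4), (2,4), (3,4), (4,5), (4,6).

Step 1: Find the degree of each vertex:
  deg(1) = 2
  deg(2) = 1
  deg(3) = 2
  deg(4) = 5
  deg(5) = 1
  deg(6) = 1

Step 2: Count vertices with odd degree:
  Odd-degree vertices: 2, 4, 5, 6 (4 total)

Step 3: Apply Euler's theorem:
  - Eulerian circuit exists iff graph is connected and all vertices have even degree
  - Eulerian path exists iff graph is connected and has 0 or 2 odd-degree vertices

Graph has 4 odd-degree vertices (need 0 or 2).
Neither Eulerian path nor Eulerian circuit exists.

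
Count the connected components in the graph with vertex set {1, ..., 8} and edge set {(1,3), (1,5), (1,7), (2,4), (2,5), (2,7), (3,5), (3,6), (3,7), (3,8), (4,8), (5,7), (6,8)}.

Step 1: Build adjacency list from edges:
  1: 3, 5, 7
  2: 4, 5, 7
  3: 1, 5, 6, 7, 8
  4: 2, 8
  5: 1, 2, 3, 7
  6: 3, 8
  7: 1, 2, 3, 5
  8: 3, 4, 6

Step 2: Run BFS/DFS from vertex 1:
  Visited: {1, 3, 5, 7, 6, 8, 2, 4}
  Reached 8 of 8 vertices

Step 3: All 8 vertices reached from vertex 1, so the graph is connected.
Number of connected components: 1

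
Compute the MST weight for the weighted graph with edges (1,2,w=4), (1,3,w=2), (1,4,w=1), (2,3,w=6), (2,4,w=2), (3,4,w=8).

Apply Kruskal's algorithm (sort edges by weight, add if no cycle):

Sorted edges by weight:
  (1,4) w=1
  (1,3) w=2
  (2,4) w=2
  (1,2) w=4
  (2,3) w=6
  (3,4) w=8

Add edge (1,4) w=1 -- no cycle. Running total: 1
Add edge (1,3) w=2 -- no cycle. Running total: 3
Add edge (2,4) w=2 -- no cycle. Running total: 5

MST edges: (1,4,w=1), (1,3,w=2), (2,4,w=2)
Total MST weight: 1 + 2 + 2 = 5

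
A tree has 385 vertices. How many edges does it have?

A tree on n vertices always has exactly n - 1 edges.
For n = 385: edges = 385 - 1 = 384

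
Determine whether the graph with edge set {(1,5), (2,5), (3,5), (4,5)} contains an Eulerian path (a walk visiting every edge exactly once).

Step 1: Find the degree of each vertex:
  deg(1) = 1
  deg(2) = 1
  deg(3) = 1
  deg(4) = 1
  deg(5) = 4

Step 2: Count vertices with odd degree:
  Odd-degree vertices: 1, 2, 3, 4 (4 total)

Step 3: Apply Euler's theorem:
  - Eulerian circuit exists iff graph is connected and all vertices have even degree
  - Eulerian path exists iff graph is connected and has 0 or 2 odd-degree vertices

Graph has 4 odd-degree vertices (need 0 or 2).
Neither Eulerian path nor Eulerian circuit exists.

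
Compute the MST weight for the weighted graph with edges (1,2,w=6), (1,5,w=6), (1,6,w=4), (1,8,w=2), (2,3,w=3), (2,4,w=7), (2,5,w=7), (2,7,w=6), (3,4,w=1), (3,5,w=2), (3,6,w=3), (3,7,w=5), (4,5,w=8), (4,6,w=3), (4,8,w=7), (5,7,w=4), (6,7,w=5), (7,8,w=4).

Apply Kruskal's algorithm (sort edges by weight, add if no cycle):

Sorted edges by weight:
  (3,4) w=1
  (1,8) w=2
  (3,5) w=2
  (2,3) w=3
  (3,6) w=3
  (4,6) w=3
  (1,6) w=4
  (5,7) w=4
  (7,8) w=4
  (3,7) w=5
  (6,7) w=5
  (1,2) w=6
  (1,5) w=6
  (2,7) w=6
  (2,4) w=7
  (2,5) w=7
  (4,8) w=7
  (4,5) w=8

Add edge (3,4) w=1 -- no cycle. Running total: 1
Add edge (1,8) w=2 -- no cycle. Running total: 3
Add edge (3,5) w=2 -- no cycle. Running total: 5
Add edge (2,3) w=3 -- no cycle. Running total: 8
Add edge (3,6) w=3 -- no cycle. Running total: 11
Skip edge (4,6) w=3 -- would create cycle
Add edge (1,6) w=4 -- no cycle. Running total: 15
Add edge (5,7) w=4 -- no cycle. Running total: 19

MST edges: (3,4,w=1), (1,8,w=2), (3,5,w=2), (2,3,w=3), (3,6,w=3), (1,6,w=4), (5,7,w=4)
Total MST weight: 1 + 2 + 2 + 3 + 3 + 4 + 4 = 19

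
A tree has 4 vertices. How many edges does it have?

A tree on n vertices always has exactly n - 1 edges.
For n = 4: edges = 4 - 1 = 3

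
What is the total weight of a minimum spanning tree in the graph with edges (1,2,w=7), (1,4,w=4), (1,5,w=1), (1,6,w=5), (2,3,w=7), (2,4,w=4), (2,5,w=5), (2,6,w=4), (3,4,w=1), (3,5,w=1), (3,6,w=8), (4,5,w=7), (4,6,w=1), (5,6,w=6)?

Apply Kruskal's algorithm (sort edges by weight, add if no cycle):

Sorted edges by weight:
  (1,5) w=1
  (3,5) w=1
  (3,4) w=1
  (4,6) w=1
  (1,4) w=4
  (2,4) w=4
  (2,6) w=4
  (1,6) w=5
  (2,5) w=5
  (5,6) w=6
  (1,2) w=7
  (2,3) w=7
  (4,5) w=7
  (3,6) w=8

Add edge (1,5) w=1 -- no cycle. Running total: 1
Add edge (3,5) w=1 -- no cycle. Running total: 2
Add edge (3,4) w=1 -- no cycle. Running total: 3
Add edge (4,6) w=1 -- no cycle. Running total: 4
Skip edge (1,4) w=4 -- would create cycle
Add edge (2,4) w=4 -- no cycle. Running total: 8

MST edges: (1,5,w=1), (3,5,w=1), (3,4,w=1), (4,6,w=1), (2,4,w=4)
Total MST weight: 1 + 1 + 1 + 1 + 4 = 8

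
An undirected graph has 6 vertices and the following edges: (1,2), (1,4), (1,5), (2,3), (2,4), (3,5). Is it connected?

Step 1: Build adjacency list from edges:
  1: 2, 4, 5
  2: 1, 3, 4
  3: 2, 5
  4: 1, 2
  5: 1, 3
  6: (none)

Step 2: Run BFS/DFS from vertex 1:
  Visited: {1, 2, 4, 5, 3}
  Reached 5 of 6 vertices

Step 3: Only 5 of 6 vertices reached. Graph is disconnected.
Connected components: {1, 2, 3, 4, 5}, {6}
Answer: No, the graph is not connected (2 components).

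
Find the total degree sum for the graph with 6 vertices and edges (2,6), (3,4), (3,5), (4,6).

Step 1: Count edges incident to each vertex:
  deg(1) = 0 (neighbors: none)
  deg(2) = 1 (neighbors: 6)
  deg(3) = 2 (neighbors: 4, 5)
  deg(4) = 2 (neighbors: 3, 6)
  deg(5) = 1 (neighbors: 3)
  deg(6) = 2 (neighbors: 2, 4)

Step 2: Sum all degrees:
  0 + 1 + 2 + 2 + 1 + 2 = 8

Verification: sum of degrees = 2 * |E| = 2 * 4 = 8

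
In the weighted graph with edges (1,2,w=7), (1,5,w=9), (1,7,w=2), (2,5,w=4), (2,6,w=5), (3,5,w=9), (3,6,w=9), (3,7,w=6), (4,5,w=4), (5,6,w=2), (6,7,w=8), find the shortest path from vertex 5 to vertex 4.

Step 1: Build adjacency list with weights:
  1: 2(w=7), 5(w=9), 7(w=2)
  2: 1(w=7), 5(w=4), 6(w=5)
  3: 5(w=9), 6(w=9), 7(w=6)
  4: 5(w=4)
  5: 1(w=9), 2(w=4), 3(w=9), 4(w=4), 6(w=2)
  6: 2(w=5), 3(w=9), 5(w=2), 7(w=8)
  7: 1(w=2), 3(w=6), 6(w=8)

Step 2: Apply Dijkstra's algorithm from vertex 5:
  Visit vertex 5 (distance=0)
    Update dist[1] = 9
    Update dist[2] = 4
    Update dist[3] = 9
    Update dist[4] = 4
    Update dist[6] = 2
  Visit vertex 6 (distance=2)
    Update dist[7] = 10
  Visit vertex 2 (distance=4)
  Visit vertex 4 (distance=4)

Step 3: Shortest path: 5 -> 4
Total weight: 4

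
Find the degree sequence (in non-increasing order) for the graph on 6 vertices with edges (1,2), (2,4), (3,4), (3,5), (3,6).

Step 1: Count edges incident to each vertex:
  deg(1) = 1 (neighbors: 2)
  deg(2) = 2 (neighbors: 1, 4)
  deg(3) = 3 (neighbors: 4, 5, 6)
  deg(4) = 2 (neighbors: 2, 3)
  deg(5) = 1 (neighbors: 3)
  deg(6) = 1 (neighbors: 3)

Step 2: Sort degrees in non-increasing order:
  Degrees: [1, 2, 3, 2, 1, 1] -> sorted: [3, 2, 2, 1, 1, 1]

Degree sequence: [3, 2, 2, 1, 1, 1]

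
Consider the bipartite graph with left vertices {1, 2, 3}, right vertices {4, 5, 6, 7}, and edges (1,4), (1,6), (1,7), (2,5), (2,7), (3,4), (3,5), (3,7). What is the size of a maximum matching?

Step 1: List the neighbors of each left vertex:
  1: 4, 6, 7
  2: 5, 7
  3: 4, 5, 7

Step 2: Greedily match left vertices, then look for augmenting paths:
  Match 1 -- 4
  Match 2 -- 5
  Match 3 -- 7
  No augmenting path remains.

Step 3: Verify this is maximum:
  Matching size 3 = min(|L|, |R|) = min(3, 4), which is an upper bound, so this matching is maximum.

Maximum matching: {(1,4), (2,5), (3,7)}
Size: 3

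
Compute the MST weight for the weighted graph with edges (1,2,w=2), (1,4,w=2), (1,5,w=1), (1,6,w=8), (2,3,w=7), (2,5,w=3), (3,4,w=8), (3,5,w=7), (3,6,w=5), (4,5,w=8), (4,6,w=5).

Apply Kruskal's algorithm (sort edges by weight, add if no cycle):

Sorted edges by weight:
  (1,5) w=1
  (1,2) w=2
  (1,4) w=2
  (2,5) w=3
  (3,6) w=5
  (4,6) w=5
  (2,3) w=7
  (3,5) w=7
  (1,6) w=8
  (3,4) w=8
  (4,5) w=8

Add edge (1,5) w=1 -- no cycle. Running total: 1
Add edge (1,2) w=2 -- no cycle. Running total: 3
Add edge (1,4) w=2 -- no cycle. Running total: 5
Skip edge (2,5) w=3 -- would create cycle
Add edge (3,6) w=5 -- no cycle. Running total: 10
Add edge (4,6) w=5 -- no cycle. Running total: 15

MST edges: (1,5,w=1), (1,2,w=2), (1,4,w=2), (3,6,w=5), (4,6,w=5)
Total MST weight: 1 + 2 + 2 + 5 + 5 = 15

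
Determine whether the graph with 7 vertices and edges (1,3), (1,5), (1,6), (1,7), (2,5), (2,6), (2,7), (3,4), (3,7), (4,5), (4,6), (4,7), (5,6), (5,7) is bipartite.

Step 1: Attempt 2-coloring using BFS:
  Start at vertex 1, assign color 0
  Color vertex 3 with color 1 (neighbor of 1)
  Color vertex 5 with color 1 (neighbor of 1)
  Color vertex 6 with color 1 (neighbor of 1)
  Color vertex 7 with color 1 (neighbor of 1)
  Color vertex 4 with color 0 (neighbor of 3)

Step 2: Conflict found! Vertices 3 and 7 are adjacent but have the same color.
This means the graph contains an odd cycle.

The graph is NOT bipartite.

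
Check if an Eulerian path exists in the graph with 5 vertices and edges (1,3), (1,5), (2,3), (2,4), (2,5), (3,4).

Step 1: Find the degree of each vertex:
  deg(1) = 2
  deg(2) = 3
  deg(3) = 3
  deg(4) = 2
  deg(5) = 2

Step 2: Count vertices with odd degree:
  Odd-degree vertices: 2, 3 (2 total)

Step 3: Apply Euler's theorem:
  - Eulerian circuit exists iff graph is connected and all vertices have even degree
  - Eulerian path exists iff graph is connected and has 0 or 2 odd-degree vertices

Graph is connected with exactly 2 odd-degree vertices (2, 3).
Eulerian path exists (starting and ending at the odd-degree vertices), but no Eulerian circuit.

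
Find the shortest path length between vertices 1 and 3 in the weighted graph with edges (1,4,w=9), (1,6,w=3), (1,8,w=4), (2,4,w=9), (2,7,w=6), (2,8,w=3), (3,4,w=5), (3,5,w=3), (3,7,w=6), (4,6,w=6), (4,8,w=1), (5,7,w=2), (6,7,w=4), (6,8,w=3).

Step 1: Build adjacency list with weights:
  1: 4(w=9), 6(w=3), 8(w=4)
  2: 4(w=9), 7(w=6), 8(w=3)
  3: 4(w=5), 5(w=3), 7(w=6)
  4: 1(w=9), 2(w=9), 3(w=5), 6(w=6), 8(w=1)
  5: 3(w=3), 7(w=2)
  6: 1(w=3), 4(w=6), 7(w=4), 8(w=3)
  7: 2(w=6), 3(w=6), 5(w=2), 6(w=4)
  8: 1(w=4), 2(w=3), 4(w=1), 6(w=3)

Step 2: Apply Dijkstra's algorithm from vertex 1:
  Visit vertex 1 (distance=0)
    Update dist[4] = 9
    Update dist[6] = 3
    Update dist[8] = 4
  Visit vertex 6 (distance=3)
    Update dist[7] = 7
  Visit vertex 8 (distance=4)
    Update dist[2] = 7
    Update dist[4] = 5
  Visit vertex 4 (distance=5)
    Update dist[3] = 10
  Visit vertex 2 (distance=7)
  Visit vertex 7 (distance=7)
    Update dist[5] = 9
  Visit vertex 5 (distance=9)
  Visit vertex 3 (distance=10)

Step 3: Shortest path: 1 -> 8 -> 4 -> 3
Total weight: 4 + 1 + 5 = 10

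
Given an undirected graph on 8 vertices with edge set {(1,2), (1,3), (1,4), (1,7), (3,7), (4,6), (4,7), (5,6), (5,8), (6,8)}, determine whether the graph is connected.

Step 1: Build adjacency list from edges:
  1: 2, 3, 4, 7
  2: 1
  3: 1, 7
  4: 1, 6, 7
  5: 6, 8
  6: 4, 5, 8
  7: 1, 3, 4
  8: 5, 6

Step 2: Run BFS/DFS from vertex 1:
  Visited: {1, 2, 3, 4, 7, 6, 5, 8}
  Reached 8 of 8 vertices

Step 3: All 8 vertices reached from vertex 1, so the graph is connected.
Answer: Yes, the graph is connected.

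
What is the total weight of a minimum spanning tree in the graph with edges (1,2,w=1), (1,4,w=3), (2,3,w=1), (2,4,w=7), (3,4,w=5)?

Apply Kruskal's algorithm (sort edges by weight, add if no cycle):

Sorted edges by weight:
  (1,2) w=1
  (2,3) w=1
  (1,4) w=3
  (3,4) w=5
  (2,4) w=7

Add edge (1,2) w=1 -- no cycle. Running total: 1
Add edge (2,3) w=1 -- no cycle. Running total: 2
Add edge (1,4) w=3 -- no cycle. Running total: 5

MST edges: (1,2,w=1), (2,3,w=1), (1,4,w=3)
Total MST weight: 1 + 1 + 3 = 5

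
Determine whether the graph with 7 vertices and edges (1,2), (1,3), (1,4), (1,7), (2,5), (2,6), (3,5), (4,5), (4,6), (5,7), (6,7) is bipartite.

Step 1: Attempt 2-coloring using BFS:
  Start at vertex 1, assign color 0
  Color vertex 2 with color 1 (neighbor of 1)
  Color vertex 3 with color 1 (neighbor of 1)
  Color vertex 4 with color 1 (neighbor of 1)
  Color vertex 7 with color 1 (neighbor of 1)
  Color vertex 5 with color 0 (neighbor of 2)
  Color vertex 6 with color 0 (neighbor of 2)

Step 2: 2-coloring succeeded. No conflicts found.
  Set A (color 0): {1, 5, 6}
  Set B (color 1): {2, 3, 4, 7}

The graph is bipartite with partition {1, 5, 6}, {2, 3, 4, 7}.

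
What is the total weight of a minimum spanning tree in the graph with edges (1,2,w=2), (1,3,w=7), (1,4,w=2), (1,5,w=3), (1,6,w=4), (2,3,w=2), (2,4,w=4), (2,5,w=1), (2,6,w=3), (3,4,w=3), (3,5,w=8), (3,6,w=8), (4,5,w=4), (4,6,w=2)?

Apply Kruskal's algorithm (sort edges by weight, add if no cycle):

Sorted edges by weight:
  (2,5) w=1
  (1,4) w=2
  (1,2) w=2
  (2,3) w=2
  (4,6) w=2
  (1,5) w=3
  (2,6) w=3
  (3,4) w=3
  (1,6) w=4
  (2,4) w=4
  (4,5) w=4
  (1,3) w=7
  (3,6) w=8
  (3,5) w=8

Add edge (2,5) w=1 -- no cycle. Running total: 1
Add edge (1,4) w=2 -- no cycle. Running total: 3
Add edge (1,2) w=2 -- no cycle. Running total: 5
Add edge (2,3) w=2 -- no cycle. Running total: 7
Add edge (4,6) w=2 -- no cycle. Running total: 9

MST edges: (2,5,w=1), (1,4,w=2), (1,2,w=2), (2,3,w=2), (4,6,w=2)
Total MST weight: 1 + 2 + 2 + 2 + 2 = 9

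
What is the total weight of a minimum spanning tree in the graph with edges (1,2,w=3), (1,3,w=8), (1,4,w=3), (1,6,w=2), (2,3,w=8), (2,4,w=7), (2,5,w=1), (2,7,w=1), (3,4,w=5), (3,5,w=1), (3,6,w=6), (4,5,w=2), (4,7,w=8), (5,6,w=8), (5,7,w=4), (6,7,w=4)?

Apply Kruskal's algorithm (sort edges by weight, add if no cycle):

Sorted edges by weight:
  (2,7) w=1
  (2,5) w=1
  (3,5) w=1
  (1,6) w=2
  (4,5) w=2
  (1,2) w=3
  (1,4) w=3
  (5,7) w=4
  (6,7) w=4
  (3,4) w=5
  (3,6) w=6
  (2,4) w=7
  (1,3) w=8
  (2,3) w=8
  (4,7) w=8
  (5,6) w=8

Add edge (2,7) w=1 -- no cycle. Running total: 1
Add edge (2,5) w=1 -- no cycle. Running total: 2
Add edge (3,5) w=1 -- no cycle. Running total: 3
Add edge (1,6) w=2 -- no cycle. Running total: 5
Add edge (4,5) w=2 -- no cycle. Running total: 7
Add edge (1,2) w=3 -- no cycle. Running total: 10

MST edges: (2,7,w=1), (2,5,w=1), (3,5,w=1), (1,6,w=2), (4,5,w=2), (1,2,w=3)
Total MST weight: 1 + 1 + 1 + 2 + 2 + 3 = 10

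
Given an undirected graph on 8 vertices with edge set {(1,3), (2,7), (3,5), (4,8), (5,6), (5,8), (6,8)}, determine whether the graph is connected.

Step 1: Build adjacency list from edges:
  1: 3
  2: 7
  3: 1, 5
  4: 8
  5: 3, 6, 8
  6: 5, 8
  7: 2
  8: 4, 5, 6

Step 2: Run BFS/DFS from vertex 1:
  Visited: {1, 3, 5, 6, 8, 4}
  Reached 6 of 8 vertices

Step 3: Only 6 of 8 vertices reached. Graph is disconnected.
Connected components: {1, 3, 4, 5, 6, 8}, {2, 7}
Answer: No, the graph is not connected (2 components).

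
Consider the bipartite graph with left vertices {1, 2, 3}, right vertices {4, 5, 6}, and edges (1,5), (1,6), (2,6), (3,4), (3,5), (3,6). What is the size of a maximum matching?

Step 1: List the neighbors of each left vertex:
  1: 5, 6
  2: 6
  3: 4, 5, 6

Step 2: Greedily match left vertices, then look for augmenting paths:
  Match 1 -- 5
  Match 2 -- 6
  Match 3 -- 4
  No augmenting path remains.

Step 3: Verify this is maximum:
  Matching size 3 = min(|L|, |R|) = min(3, 3), which is an upper bound, so this matching is maximum.

Maximum matching: {(1,5), (2,6), (3,4)}
Size: 3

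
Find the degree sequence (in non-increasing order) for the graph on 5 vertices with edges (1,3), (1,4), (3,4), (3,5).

Step 1: Count edges incident to each vertex:
  deg(1) = 2 (neighbors: 3, 4)
  deg(2) = 0 (neighbors: none)
  deg(3) = 3 (neighbors: 1, 4, 5)
  deg(4) = 2 (neighbors: 1, 3)
  deg(5) = 1 (neighbors: 3)

Step 2: Sort degrees in non-increasing order:
  Degrees: [2, 0, 3, 2, 1] -> sorted: [3, 2, 2, 1, 0]

Degree sequence: [3, 2, 2, 1, 0]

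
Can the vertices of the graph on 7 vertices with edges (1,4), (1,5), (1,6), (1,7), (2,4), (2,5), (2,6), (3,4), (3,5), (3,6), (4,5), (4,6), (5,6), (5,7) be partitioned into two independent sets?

Step 1: Attempt 2-coloring using BFS:
  Start at vertex 1, assign color 0
  Color vertex 4 with color 1 (neighbor of 1)
  Color vertex 5 with color 1 (neighbor of 1)
  Color vertex 6 with color 1 (neighbor of 1)
  Color vertex 7 with color 1 (neighbor of 1)
  Color vertex 2 with color 0 (neighbor of 4)
  Color vertex 3 with color 0 (neighbor of 4)

Step 2: Conflict found! Vertices 4 and 5 are adjacent but have the same color.
This means the graph contains an odd cycle.

The graph is NOT bipartite.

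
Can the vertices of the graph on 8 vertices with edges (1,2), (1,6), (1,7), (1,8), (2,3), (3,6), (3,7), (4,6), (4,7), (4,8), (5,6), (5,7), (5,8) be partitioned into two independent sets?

Step 1: Attempt 2-coloring using BFS:
  Start at vertex 1, assign color 0
  Color vertex 2 with color 1 (neighbor of 1)
  Color vertex 6 with color 1 (neighbor of 1)
  Color vertex 7 with color 1 (neighbor of 1)
  Color vertex 8 with color 1 (neighbor of 1)
  Color vertex 3 with color 0 (neighbor of 2)
  Color vertex 4 with color 0 (neighbor of 6)
  Color vertex 5 with color 0 (neighbor of 6)

Step 2: 2-coloring succeeded. No conflicts found.
  Set A (color 0): {1, 3, 4, 5}
  Set B (color 1): {2, 6, 7, 8}

The graph is bipartite with partition {1, 3, 4, 5}, {2, 6, 7, 8}.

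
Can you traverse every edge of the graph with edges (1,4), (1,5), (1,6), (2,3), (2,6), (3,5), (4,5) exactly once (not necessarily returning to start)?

Step 1: Find the degree of each vertex:
  deg(1) = 3
  deg(2) = 2
  deg(3) = 2
  deg(4) = 2
  deg(5) = 3
  deg(6) = 2

Step 2: Count vertices with odd degree:
  Odd-degree vertices: 1, 5 (2 total)

Step 3: Apply Euler's theorem:
  - Eulerian circuit exists iff graph is connected and all vertices have even degree
  - Eulerian path exists iff graph is connected and has 0 or 2 odd-degree vertices

Graph is connected with exactly 2 odd-degree vertices (1, 5).
Eulerian path exists (starting and ending at the odd-degree vertices), but no Eulerian circuit.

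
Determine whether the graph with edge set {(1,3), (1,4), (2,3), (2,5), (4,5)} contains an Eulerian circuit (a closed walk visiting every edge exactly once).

Step 1: Find the degree of each vertex:
  deg(1) = 2
  deg(2) = 2
  deg(3) = 2
  deg(4) = 2
  deg(5) = 2

Step 2: Count vertices with odd degree:
  All vertices have even degree (0 odd-degree vertices)

Step 3: Apply Euler's theorem:
  - Eulerian circuit exists iff graph is connected and all vertices have even degree
  - Eulerian path exists iff graph is connected and has 0 or 2 odd-degree vertices

Graph is connected with 0 odd-degree vertices.
Both Eulerian circuit and Eulerian path exist.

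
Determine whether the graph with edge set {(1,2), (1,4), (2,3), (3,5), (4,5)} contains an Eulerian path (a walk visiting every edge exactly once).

Step 1: Find the degree of each vertex:
  deg(1) = 2
  deg(2) = 2
  deg(3) = 2
  deg(4) = 2
  deg(5) = 2

Step 2: Count vertices with odd degree:
  All vertices have even degree (0 odd-degree vertices)

Step 3: Apply Euler's theorem:
  - Eulerian circuit exists iff graph is connected and all vertices have even degree
  - Eulerian path exists iff graph is connected and has 0 or 2 odd-degree vertices

Graph is connected with 0 odd-degree vertices.
Both Eulerian circuit and Eulerian path exist.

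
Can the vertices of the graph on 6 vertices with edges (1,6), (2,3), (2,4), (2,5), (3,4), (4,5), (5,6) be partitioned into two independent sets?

Step 1: Attempt 2-coloring using BFS:
  Start at vertex 1, assign color 0
  Color vertex 6 with color 1 (neighbor of 1)
  Color vertex 5 with color 0 (neighbor of 6)
  Color vertex 2 with color 1 (neighbor of 5)
  Color vertex 4 with color 1 (neighbor of 5)
  Color vertex 3 with color 0 (neighbor of 2)

Step 2: Conflict found! Vertices 2 and 4 are adjacent but have the same color.
This means the graph contains an odd cycle.

The graph is NOT bipartite.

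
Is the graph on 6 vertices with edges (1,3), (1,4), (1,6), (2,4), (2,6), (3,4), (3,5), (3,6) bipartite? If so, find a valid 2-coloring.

Step 1: Attempt 2-coloring using BFS:
  Start at vertex 1, assign color 0
  Color vertex 3 with color 1 (neighbor of 1)
  Color vertex 4 with color 1 (neighbor of 1)
  Color vertex 6 with color 1 (neighbor of 1)

Step 2: Conflict found! Vertices 3 and 4 are adjacent but have the same color.
This means the graph contains an odd cycle.

The graph is NOT bipartite.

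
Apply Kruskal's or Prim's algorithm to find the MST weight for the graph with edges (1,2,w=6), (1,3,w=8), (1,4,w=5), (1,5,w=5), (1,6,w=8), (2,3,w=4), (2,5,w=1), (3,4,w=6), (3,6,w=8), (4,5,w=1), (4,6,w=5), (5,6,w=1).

Apply Kruskal's algorithm (sort edges by weight, add if no cycle):

Sorted edges by weight:
  (2,5) w=1
  (4,5) w=1
  (5,6) w=1
  (2,3) w=4
  (1,5) w=5
  (1,4) w=5
  (4,6) w=5
  (1,2) w=6
  (3,4) w=6
  (1,3) w=8
  (1,6) w=8
  (3,6) w=8

Add edge (2,5) w=1 -- no cycle. Running total: 1
Add edge (4,5) w=1 -- no cycle. Running total: 2
Add edge (5,6) w=1 -- no cycle. Running total: 3
Add edge (2,3) w=4 -- no cycle. Running total: 7
Add edge (1,5) w=5 -- no cycle. Running total: 12

MST edges: (2,5,w=1), (4,5,w=1), (5,6,w=1), (2,3,w=4), (1,5,w=5)
Total MST weight: 1 + 1 + 1 + 4 + 5 = 12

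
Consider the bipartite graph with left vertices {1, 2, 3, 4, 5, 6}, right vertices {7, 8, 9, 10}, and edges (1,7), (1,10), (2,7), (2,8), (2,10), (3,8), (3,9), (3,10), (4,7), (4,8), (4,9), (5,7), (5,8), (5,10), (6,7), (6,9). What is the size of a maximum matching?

Step 1: List the neighbors of each left vertex:
  1: 7, 10
  2: 7, 8, 10
  3: 8, 9, 10
  4: 7, 8, 9
  5: 7, 8, 10
  6: 7, 9

Step 2: Greedily match left vertices, then look for augmenting paths:
  Match 1 -- 7
  Match 2 -- 8
  Match 3 -- 9
  Match 5 -- 10
  No augmenting path remains.

Step 3: Verify this is maximum:
  Matching size 4 = min(|L|, |R|) = min(6, 4), which is an upper bound, so this matching is maximum.

Maximum matching: {(1,7), (2,8), (3,9), (5,10)}
Size: 4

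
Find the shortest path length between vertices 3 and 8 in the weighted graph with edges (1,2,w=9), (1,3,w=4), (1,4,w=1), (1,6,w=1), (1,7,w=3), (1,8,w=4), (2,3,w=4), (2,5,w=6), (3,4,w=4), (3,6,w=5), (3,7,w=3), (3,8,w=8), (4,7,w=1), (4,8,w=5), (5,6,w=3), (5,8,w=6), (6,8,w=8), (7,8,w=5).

Step 1: Build adjacency list with weights:
  1: 2(w=9), 3(w=4), 4(w=1), 6(w=1), 7(w=3), 8(w=4)
  2: 1(w=9), 3(w=4), 5(w=6)
  3: 1(w=4), 2(w=4), 4(w=4), 6(w=5), 7(w=3), 8(w=8)
  4: 1(w=1), 3(w=4), 7(w=1), 8(w=5)
  5: 2(w=6), 6(w=3), 8(w=6)
  6: 1(w=1), 3(w=5), 5(w=3), 8(w=8)
  7: 1(w=3), 3(w=3), 4(w=1), 8(w=5)
  8: 1(w=4), 3(w=8), 4(w=5), 5(w=6), 6(w=8), 7(w=5)

Step 2: Apply Dijkstra's algorithm from vertex 3:
  Visit vertex 3 (distance=0)
    Update dist[1] = 4
    Update dist[2] = 4
    Update dist[4] = 4
    Update dist[6] = 5
    Update dist[7] = 3
    Update dist[8] = 8
  Visit vertex 7 (distance=3)
  Visit vertex 1 (distance=4)
  Visit vertex 2 (distance=4)
    Update dist[5] = 10
  Visit vertex 4 (distance=4)
  Visit vertex 6 (distance=5)
    Update dist[5] = 8
  Visit vertex 5 (distance=8)
  Visit vertex 8 (distance=8)

Step 3: Shortest path: 3 -> 8
Total weight: 8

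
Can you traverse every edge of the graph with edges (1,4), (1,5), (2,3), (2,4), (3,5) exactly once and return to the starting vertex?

Step 1: Find the degree of each vertex:
  deg(1) = 2
  deg(2) = 2
  deg(3) = 2
  deg(4) = 2
  deg(5) = 2

Step 2: Count vertices with odd degree:
  All vertices have even degree (0 odd-degree vertices)

Step 3: Apply Euler's theorem:
  - Eulerian circuit exists iff graph is connected and all vertices have even degree
  - Eulerian path exists iff graph is connected and has 0 or 2 odd-degree vertices

Graph is connected with 0 odd-degree vertices.
Both Eulerian circuit and Eulerian path exist.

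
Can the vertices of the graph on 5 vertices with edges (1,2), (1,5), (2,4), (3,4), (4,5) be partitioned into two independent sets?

Step 1: Attempt 2-coloring using BFS:
  Start at vertex 1, assign color 0
  Color vertex 2 with color 1 (neighbor of 1)
  Color vertex 5 with color 1 (neighbor of 1)
  Color vertex 4 with color 0 (neighbor of 2)
  Color vertex 3 with color 1 (neighbor of 4)

Step 2: 2-coloring succeeded. No conflicts found.
  Set A (color 0): {1, 4}
  Set B (color 1): {2, 3, 5}

The graph is bipartite with partition {1, 4}, {2, 3, 5}.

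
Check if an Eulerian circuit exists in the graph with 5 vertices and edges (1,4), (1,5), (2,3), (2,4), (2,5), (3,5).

Step 1: Find the degree of each vertex:
  deg(1) = 2
  deg(2) = 3
  deg(3) = 2
  deg(4) = 2
  deg(5) = 3

Step 2: Count vertices with odd degree:
  Odd-degree vertices: 2, 5 (2 total)

Step 3: Apply Euler's theorem:
  - Eulerian circuit exists iff graph is connected and all vertices have even degree
  - Eulerian path exists iff graph is connected and has 0 or 2 odd-degree vertices

Graph is connected with exactly 2 odd-degree vertices (2, 5).
Eulerian path exists (starting and ending at the odd-degree vertices), but no Eulerian circuit.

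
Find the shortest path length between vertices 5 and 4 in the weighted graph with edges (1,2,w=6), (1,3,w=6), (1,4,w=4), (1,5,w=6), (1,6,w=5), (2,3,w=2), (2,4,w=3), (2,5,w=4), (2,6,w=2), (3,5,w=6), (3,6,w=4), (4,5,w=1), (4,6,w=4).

Step 1: Build adjacency list with weights:
  1: 2(w=6), 3(w=6), 4(w=4), 5(w=6), 6(w=5)
  2: 1(w=6), 3(w=2), 4(w=3), 5(w=4), 6(w=2)
  3: 1(w=6), 2(w=2), 5(w=6), 6(w=4)
  4: 1(w=4), 2(w=3), 5(w=1), 6(w=4)
  5: 1(w=6), 2(w=4), 3(w=6), 4(w=1)
  6: 1(w=5), 2(w=2), 3(w=4), 4(w=4)

Step 2: Apply Dijkstra's algorithm from vertex 5:
  Visit vertex 5 (distance=0)
    Update dist[1] = 6
    Update dist[2] = 4
    Update dist[3] = 6
    Update dist[4] = 1
  Visit vertex 4 (distance=1)
    Update dist[1] = 5
    Update dist[6] = 5

Step 3: Shortest path: 5 -> 4
Total weight: 1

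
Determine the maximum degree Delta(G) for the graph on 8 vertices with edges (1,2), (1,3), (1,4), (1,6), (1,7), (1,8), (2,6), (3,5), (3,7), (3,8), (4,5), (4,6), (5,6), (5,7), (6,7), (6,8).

Step 1: Count edges incident to each vertex:
  deg(1) = 6 (neighbors: 2, 3, 4, 6, 7, 8)
  deg(2) = 2 (neighbors: 1, 6)
  deg(3) = 4 (neighbors: 1, 5, 7, 8)
  deg(4) = 3 (neighbors: 1, 5, 6)
  deg(5) = 4 (neighbors: 3, 4, 6, 7)
  deg(6) = 6 (neighbors: 1, 2, 4, 5, 7, 8)
  deg(7) = 4 (neighbors: 1, 3, 5, 6)
  deg(8) = 3 (neighbors: 1, 3, 6)

Step 2: Find maximum:
  max(6, 2, 4, 3, 4, 6, 4, 3) = 6 (vertex 1)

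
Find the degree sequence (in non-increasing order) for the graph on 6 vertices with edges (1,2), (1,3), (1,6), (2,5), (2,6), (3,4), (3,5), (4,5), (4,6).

Step 1: Count edges incident to each vertex:
  deg(1) = 3 (neighbors: 2, 3, 6)
  deg(2) = 3 (neighbors: 1, 5, 6)
  deg(3) = 3 (neighbors: 1, 4, 5)
  deg(4) = 3 (neighbors: 3, 5, 6)
  deg(5) = 3 (neighbors: 2, 3, 4)
  deg(6) = 3 (neighbors: 1, 2, 4)

Step 2: Sort degrees in non-increasing order:
  Degrees: [3, 3, 3, 3, 3, 3] -> sorted: [3, 3, 3, 3, 3, 3]

Degree sequence: [3, 3, 3, 3, 3, 3]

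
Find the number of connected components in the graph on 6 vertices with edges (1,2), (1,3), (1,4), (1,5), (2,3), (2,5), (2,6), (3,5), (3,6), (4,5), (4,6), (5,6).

Step 1: Build adjacency list from edges:
  1: 2, 3, 4, 5
  2: 1, 3, 5, 6
  3: 1, 2, 5, 6
  4: 1, 5, 6
  5: 1, 2, 3, 4, 6
  6: 2, 3, 4, 5

Step 2: Run BFS/DFS from vertex 1:
  Visited: {1, 2, 3, 4, 5, 6}
  Reached 6 of 6 vertices

Step 3: All 6 vertices reached from vertex 1, so the graph is connected.
Number of connected components: 1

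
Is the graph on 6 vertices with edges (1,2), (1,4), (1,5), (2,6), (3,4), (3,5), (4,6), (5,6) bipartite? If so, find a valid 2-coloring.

Step 1: Attempt 2-coloring using BFS:
  Start at vertex 1, assign color 0
  Color vertex 2 with color 1 (neighbor of 1)
  Color vertex 4 with color 1 (neighbor of 1)
  Color vertex 5 with color 1 (neighbor of 1)
  Color vertex 6 with color 0 (neighbor of 2)
  Color vertex 3 with color 0 (neighbor of 4)

Step 2: 2-coloring succeeded. No conflicts found.
  Set A (color 0): {1, 3, 6}
  Set B (color 1): {2, 4, 5}

The graph is bipartite with partition {1, 3, 6}, {2, 4, 5}.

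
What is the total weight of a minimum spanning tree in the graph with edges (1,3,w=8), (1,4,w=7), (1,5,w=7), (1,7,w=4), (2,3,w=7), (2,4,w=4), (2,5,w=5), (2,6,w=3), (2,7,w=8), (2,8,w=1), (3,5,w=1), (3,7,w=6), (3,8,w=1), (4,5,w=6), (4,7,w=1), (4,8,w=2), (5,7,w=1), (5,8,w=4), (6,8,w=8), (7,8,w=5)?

Apply Kruskal's algorithm (sort edges by weight, add if no cycle):

Sorted edges by weight:
  (2,8) w=1
  (3,8) w=1
  (3,5) w=1
  (4,7) w=1
  (5,7) w=1
  (4,8) w=2
  (2,6) w=3
  (1,7) w=4
  (2,4) w=4
  (5,8) w=4
  (2,5) w=5
  (7,8) w=5
  (3,7) w=6
  (4,5) w=6
  (1,5) w=7
  (1,4) w=7
  (2,3) w=7
  (1,3) w=8
  (2,7) w=8
  (6,8) w=8

Add edge (2,8) w=1 -- no cycle. Running total: 1
Add edge (3,8) w=1 -- no cycle. Running total: 2
Add edge (3,5) w=1 -- no cycle. Running total: 3
Add edge (4,7) w=1 -- no cycle. Running total: 4
Add edge (5,7) w=1 -- no cycle. Running total: 5
Skip edge (4,8) w=2 -- would create cycle
Add edge (2,6) w=3 -- no cycle. Running total: 8
Add edge (1,7) w=4 -- no cycle. Running total: 12

MST edges: (2,8,w=1), (3,8,w=1), (3,5,w=1), (4,7,w=1), (5,7,w=1), (2,6,w=3), (1,7,w=4)
Total MST weight: 1 + 1 + 1 + 1 + 1 + 3 + 4 = 12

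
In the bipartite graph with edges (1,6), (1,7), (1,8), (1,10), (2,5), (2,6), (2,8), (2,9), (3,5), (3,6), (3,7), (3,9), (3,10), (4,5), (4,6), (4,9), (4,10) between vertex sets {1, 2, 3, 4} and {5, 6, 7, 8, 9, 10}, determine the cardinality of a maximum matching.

Step 1: List the neighbors of each left vertex:
  1: 6, 7, 8, 10
  2: 5, 6, 8, 9
  3: 5, 6, 7, 9, 10
  4: 5, 6, 9, 10

Step 2: Greedily match left vertices, then look for augmenting paths:
  Match 1 -- 6
  Match 2 -- 5
  Match 3 -- 7
  Match 4 -- 9
  No augmenting path remains.

Step 3: Verify this is maximum:
  Matching size 4 = min(|L|, |R|) = min(4, 6), which is an upper bound, so this matching is maximum.

Maximum matching: {(1,6), (2,5), (3,7), (4,9)}
Size: 4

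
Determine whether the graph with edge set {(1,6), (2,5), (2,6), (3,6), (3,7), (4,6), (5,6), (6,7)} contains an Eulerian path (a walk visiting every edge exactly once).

Step 1: Find the degree of each vertex:
  deg(1) = 1
  deg(2) = 2
  deg(3) = 2
  deg(4) = 1
  deg(5) = 2
  deg(6) = 6
  deg(7) = 2

Step 2: Count vertices with odd degree:
  Odd-degree vertices: 1, 4 (2 total)

Step 3: Apply Euler's theorem:
  - Eulerian circuit exists iff graph is connected and all vertices have even degree
  - Eulerian path exists iff graph is connected and has 0 or 2 odd-degree vertices

Graph is connected with exactly 2 odd-degree vertices (1, 4).
Eulerian path exists (starting and ending at the odd-degree vertices), but no Eulerian circuit.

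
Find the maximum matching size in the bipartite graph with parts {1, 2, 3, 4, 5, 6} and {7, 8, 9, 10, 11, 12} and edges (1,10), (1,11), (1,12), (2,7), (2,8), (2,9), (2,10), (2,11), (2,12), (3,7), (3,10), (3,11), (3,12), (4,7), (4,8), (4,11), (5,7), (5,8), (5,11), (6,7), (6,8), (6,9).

Step 1: List the neighbors of each left vertex:
  1: 10, 11, 12
  2: 7, 8, 9, 10, 11, 12
  3: 7, 10, 11, 12
  4: 7, 8, 11
  5: 7, 8, 11
  6: 7, 8, 9

Step 2: Greedily match left vertices, then look for augmenting paths:
  Match 1 -- 10
  Match 2 -- 12
  Match 3 -- 11
  Match 4 -- 8
  Match 5 -- 7
  Match 6 -- 9
  No augmenting path remains.

Step 3: Verify this is maximum:
  Matching size 6 = min(|L|, |R|) = min(6, 6), which is an upper bound, so this matching is maximum.

Maximum matching: {(1,10), (2,12), (3,11), (4,8), (5,7), (6,9)}
Size: 6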